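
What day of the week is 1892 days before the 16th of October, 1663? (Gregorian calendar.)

Sunday

First find the weekday of Oct 16, 1663. Doomsday rule: the anchor day for the 1600s is Tuesday. For year 63: 63÷12 = 5 r 3, and 3÷4 = 0, so 5+3+0 = 8.
Tuesday + 8 ≡ Wednesday — that's 1663's doomsday.
In October the doomsday date is Oct 10.
Oct 16 is 6 days after Oct 10; 6 mod 7 = 6, so Wednesday + 6 = Tuesday.
1892 mod 7 = 2, so 1892 days before a Tuesday is Tuesday − 2 = Sunday.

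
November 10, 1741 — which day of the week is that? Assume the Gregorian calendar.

Friday

Doomsday rule: the anchor day for the 1700s is Sunday. For year 41: 41÷12 = 3 r 5, and 5÷4 = 1, so 3+5+1 = 9.
Sunday + 9 ≡ Tuesday — that's 1741's doomsday.
In November the doomsday date is Nov 7.
Nov 10 is 3 days after Nov 7; 3 mod 7 = 3, so Tuesday + 3 = Friday.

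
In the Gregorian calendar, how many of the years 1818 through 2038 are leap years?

54

Multiples of 4 in [1818,2038]: 55.
Of those, multiples of 100: 2 (not leap unless ÷400).
Multiples of 400: 1.
Leap years = 55 − 2 + 1 = 54.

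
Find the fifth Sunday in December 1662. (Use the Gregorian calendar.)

December 1, 1662 is a Friday.
The first Sunday is therefore December 3 (2 days later).
The fifth Sunday is 3 + 4×7 = December 31.

December 31, 1662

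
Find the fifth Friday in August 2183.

August 1, 2183 is a Friday.
The first Friday is therefore August 1 (same day).
The fifth Friday is 1 + 4×7 = August 29.

August 29, 2183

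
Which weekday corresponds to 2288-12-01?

Saturday

Doomsday rule: the anchor day for the 2200s is Friday. For year 88: 88÷12 = 7 r 4, and 4÷4 = 1, so 7+4+1 = 12.
Friday + 12 ≡ Wednesday — that's 2288's doomsday.
In December the doomsday date is Dec 12.
Dec 1 is 11 days before Dec 12; 11 mod 7 = 4, so Wednesday − 4 = Saturday.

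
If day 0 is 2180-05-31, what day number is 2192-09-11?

4486

May 31, 2180 → May 31, 2181: 365 days.
May 31, 2181 → May 31, 2182: 365 days.
May 31, 2182 → May 31, 2183: 365 days.
May 31, 2183 → May 31, 2184: 366 days (Feb 29, 2184 is in that span).
May 31, 2184 → May 31, 2185: 365 days.
May 31, 2185 → May 31, 2186: 365 days.
May 31, 2186 → May 31, 2187: 365 days.
May 31, 2187 → May 31, 2188: 366 days (Feb 29, 2188 is in that span).
May 31, 2188 → May 31, 2189: 365 days.
May 31, 2189 → May 31, 2190: 365 days.
May 31, 2190 → May 31, 2191: 365 days.
May 31, 2191 → May 31, 2192: 366 days (Feb 29, 2192 is in that span).
May 31, 2192 → Jun 30, 2192: 30 days (May has 31).
Jun 30, 2192 → Jul 30, 2192: 30 days (June has 30).
Jul 30, 2192 → Aug 30, 2192: 31 days (July has 31).
Aug 30, 2192 → Sep 11, 2192: 12 days.
Total: 4486 days.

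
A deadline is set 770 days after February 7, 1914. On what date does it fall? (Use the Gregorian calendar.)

+365 (one year) → Feb 7, 1915 (405 left).
+365 (one year) → Feb 7, 1916 (40 left).
Feb has 29 days: +23 → Mar 1, 1916 (17 left).
+17 → Mar 18, 1916.

March 18, 1916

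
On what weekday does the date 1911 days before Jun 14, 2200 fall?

First find the weekday of Jun 14, 2200. Doomsday rule: the anchor day for the 2200s is Friday. For year 00: 0÷12 = 0 r 0, and 0÷4 = 0, so 0+0+0 = 0.
Friday + 0 ≡ Friday — that's 2200's doomsday.
In June the doomsday date is Jun 6.
Jun 14 is 8 days after Jun 6; 8 mod 7 = 1, so Friday + 1 = Saturday.
1911 mod 7 = 0, so 1911 days before a Saturday is Saturday − 0 = Saturday.

Saturday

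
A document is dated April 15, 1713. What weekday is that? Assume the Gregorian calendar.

Saturday

Doomsday rule: the anchor day for the 1700s is Sunday. For year 13: 13÷12 = 1 r 1, and 1÷4 = 0, so 1+1+0 = 2.
Sunday + 2 ≡ Tuesday — that's 1713's doomsday.
In April the doomsday date is Apr 4.
Apr 15 is 11 days after Apr 4; 11 mod 7 = 4, so Tuesday + 4 = Saturday.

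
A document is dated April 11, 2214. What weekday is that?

Doomsday rule: the anchor day for the 2200s is Friday. For year 14: 14÷12 = 1 r 2, and 2÷4 = 0, so 1+2+0 = 3.
Friday + 3 ≡ Monday — that's 2214's doomsday.
In April the doomsday date is Apr 4.
Apr 11 is 7 days after Apr 4; 7 mod 7 = 0, so Monday + 0 = Monday.

Monday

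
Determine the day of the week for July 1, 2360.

Doomsday rule: the anchor day for the 2300s is Wednesday. For year 60: 60÷12 = 5 r 0, and 0÷4 = 0, so 5+0+0 = 5.
Wednesday + 5 ≡ Monday — that's 2360's doomsday.
In July the doomsday date is Jul 11.
Jul 1 is 10 days before Jul 11; 10 mod 7 = 3, so Monday − 3 = Friday.

Friday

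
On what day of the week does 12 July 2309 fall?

Monday

Doomsday rule: the anchor day for the 2300s is Wednesday. For year 09: 9÷12 = 0 r 9, and 9÷4 = 2, so 0+9+2 = 11.
Wednesday + 11 ≡ Sunday — that's 2309's doomsday.
In July the doomsday date is Jul 11.
Jul 12 is 1 day after Jul 11; 1 mod 7 = 1, so Sunday + 1 = Monday.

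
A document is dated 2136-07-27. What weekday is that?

Doomsday rule: the anchor day for the 2100s is Sunday. For year 36: 36÷12 = 3 r 0, and 0÷4 = 0, so 3+0+0 = 3.
Sunday + 3 ≡ Wednesday — that's 2136's doomsday.
In July the doomsday date is Jul 11.
Jul 27 is 16 days after Jul 11; 16 mod 7 = 2, so Wednesday + 2 = Friday.

Friday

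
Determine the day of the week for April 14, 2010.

Wednesday

January 1, 2010 is a Friday.
Jan 1, 2010 → Feb 1, 2010: 31 days (January has 31).
Feb 1, 2010 → Mar 1, 2010: 28 days (February has 28).
Mar 1, 2010 → Apr 1, 2010: 31 days (March has 31).
Apr 1, 2010 → Apr 14, 2010: 13 days.
Total: 103 days.
103 mod 7 = 5, so Friday + 5 = Wednesday.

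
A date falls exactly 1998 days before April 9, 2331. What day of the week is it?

Monday

First find the weekday of Apr 9, 2331. Doomsday rule: the anchor day for the 2300s is Wednesday. For year 31: 31÷12 = 2 r 7, and 7÷4 = 1, so 2+7+1 = 10.
Wednesday + 10 ≡ Saturday — that's 2331's doomsday.
In April the doomsday date is Apr 4.
Apr 9 is 5 days after Apr 4; 5 mod 7 = 5, so Saturday + 5 = Thursday.
1998 mod 7 = 3, so 1998 days before a Thursday is Thursday − 3 = Monday.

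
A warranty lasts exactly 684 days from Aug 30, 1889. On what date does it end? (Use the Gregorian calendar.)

July 15, 1891

+365 (one year) → Aug 30, 1890 (319 left).
Aug has 31 days: +2 → Sep 1, 1890 (317 left).
Sep has 30 days: +30 → Oct 1, 1890 (287 left).
Oct has 31 days: +31 → Nov 1, 1890 (256 left).
Nov has 30 days: +30 → Dec 1, 1890 (226 left).
Dec has 31 days: +31 → Jan 1, 1891 (195 left).
Jan has 31 days: +31 → Feb 1, 1891 (164 left).
Feb has 28 days: +28 → Mar 1, 1891 (136 left).
Mar has 31 days: +31 → Apr 1, 1891 (105 left).
Apr has 30 days: +30 → May 1, 1891 (75 left).
May has 31 days: +31 → Jun 1, 1891 (44 left).
Jun has 30 days: +30 → Jul 1, 1891 (14 left).
+14 → Jul 15, 1891.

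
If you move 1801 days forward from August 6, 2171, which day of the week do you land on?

Thursday

First find the weekday of Aug 6, 2171. Doomsday rule: the anchor day for the 2100s is Sunday. For year 71: 71÷12 = 5 r 11, and 11÷4 = 2, so 5+11+2 = 18.
Sunday + 18 ≡ Thursday — that's 2171's doomsday.
In August the doomsday date is Aug 8.
Aug 6 is 2 days before Aug 8; 2 mod 7 = 2, so Thursday − 2 = Tuesday.
1801 mod 7 = 2, so 1801 days after a Tuesday is Tuesday + 2 = Thursday.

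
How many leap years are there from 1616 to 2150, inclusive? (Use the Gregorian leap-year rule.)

Multiples of 4 in [1616,2150]: 134.
Of those, multiples of 100: 5 (not leap unless ÷400).
Multiples of 400: 1.
Leap years = 134 − 5 + 1 = 130.

130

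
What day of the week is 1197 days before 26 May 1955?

First find the weekday of May 26, 1955. Doomsday rule: the anchor day for the 1900s is Wednesday. For year 55: 55÷12 = 4 r 7, and 7÷4 = 1, so 4+7+1 = 12.
Wednesday + 12 ≡ Monday — that's 1955's doomsday.
In May the doomsday date is May 9.
May 26 is 17 days after May 9; 17 mod 7 = 3, so Monday + 3 = Thursday.
1197 mod 7 = 0, so 1197 days before a Thursday is Thursday − 0 = Thursday.

Thursday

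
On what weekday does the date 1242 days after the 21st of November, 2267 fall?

First find the weekday of Nov 21, 2267. Doomsday rule: the anchor day for the 2200s is Friday. For year 67: 67÷12 = 5 r 7, and 7÷4 = 1, so 5+7+1 = 13.
Friday + 13 ≡ Thursday — that's 2267's doomsday.
In November the doomsday date is Nov 7.
Nov 21 is 14 days after Nov 7; 14 mod 7 = 0, so Thursday + 0 = Thursday.
1242 mod 7 = 3, so 1242 days after a Thursday is Thursday + 3 = Sunday.

Sunday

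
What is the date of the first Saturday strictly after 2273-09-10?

Sep 10, 2273 is a Wednesday.
From Wednesday to the next Saturday is 3 days.
Sep 10, 2273 + 3 = Sep 13, 2273.

September 13, 2273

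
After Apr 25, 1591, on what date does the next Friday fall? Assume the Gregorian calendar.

Apr 25, 1591 is a Thursday.
From Thursday to the next Friday is 1 day.
Apr 25, 1591 + 1 = Apr 26, 1591.

April 26, 1591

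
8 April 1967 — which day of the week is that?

January 1, 1967 is a Sunday.
Jan 1, 1967 → Feb 1, 1967: 31 days (January has 31).
Feb 1, 1967 → Mar 1, 1967: 28 days (February has 28).
Mar 1, 1967 → Apr 1, 1967: 31 days (March has 31).
Apr 1, 1967 → Apr 8, 1967: 7 days.
Total: 97 days.
97 mod 7 = 6, so Sunday + 6 = Saturday.

Saturday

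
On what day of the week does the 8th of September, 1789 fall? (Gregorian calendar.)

Tuesday

Doomsday rule: the anchor day for the 1700s is Sunday. For year 89: 89÷12 = 7 r 5, and 5÷4 = 1, so 7+5+1 = 13.
Sunday + 13 ≡ Saturday — that's 1789's doomsday.
In September the doomsday date is Sep 5.
Sep 8 is 3 days after Sep 5; 3 mod 7 = 3, so Saturday + 3 = Tuesday.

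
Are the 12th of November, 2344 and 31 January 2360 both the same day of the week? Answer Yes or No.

From Nov 12, 2344 to Jan 31, 2360 is 5558 days.
5558 mod 7 = 0, so they are the same weekday.
(Nov 12, 2344 is a Sunday; Jan 31, 2360 is a Sunday.)

Yes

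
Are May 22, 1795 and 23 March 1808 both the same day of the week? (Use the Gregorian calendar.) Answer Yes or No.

No

From May 22, 1795 to Mar 23, 1808 is 4688 days.
4688 mod 7 = 5, so they are different weekdays.
(May 22, 1795 is a Friday; Mar 23, 1808 is a Wednesday.)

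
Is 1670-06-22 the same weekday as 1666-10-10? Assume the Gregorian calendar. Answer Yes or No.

From Oct 10, 1666 to Jun 22, 1670 is 1351 days.
1351 mod 7 = 0, so they are the same weekday.
(Oct 10, 1666 is a Sunday; Jun 22, 1670 is a Sunday.)

Yes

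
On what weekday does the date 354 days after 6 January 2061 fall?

Monday

First find the weekday of Jan 6, 2061. Doomsday rule: the anchor day for the 2000s is Tuesday. For year 61: 61÷12 = 5 r 1, and 1÷4 = 0, so 5+1+0 = 6.
Tuesday + 6 ≡ Monday — that's 2061's doomsday.
In January the doomsday date is Jan 3 (2061 is not a leap year).
Jan 6 is 3 days after Jan 3; 3 mod 7 = 3, so Monday + 3 = Thursday.
354 mod 7 = 4, so 354 days after a Thursday is Thursday + 4 = Monday.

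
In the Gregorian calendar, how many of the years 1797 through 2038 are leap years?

Multiples of 4 in [1797,2038]: 60.
Of those, multiples of 100: 3 (not leap unless ÷400).
Multiples of 400: 1.
Leap years = 60 − 3 + 1 = 58.

58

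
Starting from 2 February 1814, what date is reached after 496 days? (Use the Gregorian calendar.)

June 13, 1815

+365 (one year) → Feb 2, 1815 (131 left).
Feb has 28 days: +27 → Mar 1, 1815 (104 left).
Mar has 31 days: +31 → Apr 1, 1815 (73 left).
Apr has 30 days: +30 → May 1, 1815 (43 left).
May has 31 days: +31 → Jun 1, 1815 (12 left).
+12 → Jun 13, 1815.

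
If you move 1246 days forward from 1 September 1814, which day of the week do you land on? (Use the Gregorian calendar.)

Thursday

First find the weekday of Sep 1, 1814. Doomsday rule: the anchor day for the 1800s is Friday. For year 14: 14÷12 = 1 r 2, and 2÷4 = 0, so 1+2+0 = 3.
Friday + 3 ≡ Monday — that's 1814's doomsday.
In September the doomsday date is Sep 5.
Sep 1 is 4 days before Sep 5; 4 mod 7 = 4, so Monday − 4 = Thursday.
1246 mod 7 = 0, so 1246 days after a Thursday is Thursday + 0 = Thursday.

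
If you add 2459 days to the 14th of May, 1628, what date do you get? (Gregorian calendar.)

+365 (one year) → May 14, 1629 (2094 left).
+365 (one year) → May 14, 1630 (1729 left).
+365 (one year) → May 14, 1631 (1364 left).
+366 (one year; includes Feb 29, 1632) → May 14, 1632 (998 left).
+365 (one year) → May 14, 1633 (633 left).
+365 (one year) → May 14, 1634 (268 left).
May has 31 days: +18 → Jun 1, 1634 (250 left).
Jun has 30 days: +30 → Jul 1, 1634 (220 left).
Jul has 31 days: +31 → Aug 1, 1634 (189 left).
Aug has 31 days: +31 → Sep 1, 1634 (158 left).
Sep has 30 days: +30 → Oct 1, 1634 (128 left).
Oct has 31 days: +31 → Nov 1, 1634 (97 left).
Nov has 30 days: +30 → Dec 1, 1634 (67 left).
Dec has 31 days: +31 → Jan 1, 1635 (36 left).
Jan has 31 days: +31 → Feb 1, 1635 (5 left).
+5 → Feb 6, 1635.

February 6, 1635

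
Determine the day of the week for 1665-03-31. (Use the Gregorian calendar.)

Doomsday rule: the anchor day for the 1600s is Tuesday. For year 65: 65÷12 = 5 r 5, and 5÷4 = 1, so 5+5+1 = 11.
Tuesday + 11 ≡ Saturday — that's 1665's doomsday.
In March the doomsday date is Mar 14.
Mar 31 is 17 days after Mar 14; 17 mod 7 = 3, so Saturday + 3 = Tuesday.

Tuesday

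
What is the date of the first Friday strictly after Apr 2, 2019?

Apr 2, 2019 is a Tuesday.
From Tuesday to the next Friday is 3 days.
Apr 2, 2019 + 3 = Apr 5, 2019.

April 5, 2019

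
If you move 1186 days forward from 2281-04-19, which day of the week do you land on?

Friday

Apr 19, 2281 is a Tuesday.
1186 mod 7 = 3, so 1186 days after a Tuesday is Tuesday + 3 = Friday.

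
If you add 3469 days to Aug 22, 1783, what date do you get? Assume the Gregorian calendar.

+366 (one year; includes Feb 29, 1784) → Aug 22, 1784 (3103 left).
+365 (one year) → Aug 22, 1785 (2738 left).
+365 (one year) → Aug 22, 1786 (2373 left).
+365 (one year) → Aug 22, 1787 (2008 left).
+366 (one year; includes Feb 29, 1788) → Aug 22, 1788 (1642 left).
+365 (one year) → Aug 22, 1789 (1277 left).
+365 (one year) → Aug 22, 1790 (912 left).
+365 (one year) → Aug 22, 1791 (547 left).
+366 (one year; includes Feb 29, 1792) → Aug 22, 1792 (181 left).
Aug has 31 days: +10 → Sep 1, 1792 (171 left).
Sep has 30 days: +30 → Oct 1, 1792 (141 left).
Oct has 31 days: +31 → Nov 1, 1792 (110 left).
Nov has 30 days: +30 → Dec 1, 1792 (80 left).
Dec has 31 days: +31 → Jan 1, 1793 (49 left).
Jan has 31 days: +31 → Feb 1, 1793 (18 left).
+18 → Feb 19, 1793.

February 19, 1793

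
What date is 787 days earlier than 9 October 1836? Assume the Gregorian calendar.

−366 (one year; includes Feb 29, 1836) → Oct 9, 1835 (421 left).
−365 (one year) → Oct 9, 1834 (56 left).
−9 → Sep 30, 1834 (end of Sep, 30 days; 47 left).
−30 → Aug 31, 1834 (end of Aug, 31 days; 17 left).
−17 → Aug 14, 1834.

August 14, 1834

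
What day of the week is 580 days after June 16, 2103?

Jun 16, 2103 is a Saturday.
580 mod 7 = 6, so 580 days after a Saturday is Saturday + 6 = Friday.

Friday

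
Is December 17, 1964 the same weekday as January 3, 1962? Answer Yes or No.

From Jan 3, 1962 to Dec 17, 1964 is 1079 days.
1079 mod 7 = 1, so they are different weekdays.
(Jan 3, 1962 is a Wednesday; Dec 17, 1964 is a Thursday.)

No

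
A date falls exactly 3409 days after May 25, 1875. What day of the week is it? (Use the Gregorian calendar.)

First find the weekday of May 25, 1875. Doomsday rule: the anchor day for the 1800s is Friday. For year 75: 75÷12 = 6 r 3, and 3÷4 = 0, so 6+3+0 = 9.
Friday + 9 ≡ Sunday — that's 1875's doomsday.
In May the doomsday date is May 9.
May 25 is 16 days after May 9; 16 mod 7 = 2, so Sunday + 2 = Tuesday.
3409 mod 7 = 0, so 3409 days after a Tuesday is Tuesday + 0 = Tuesday.

Tuesday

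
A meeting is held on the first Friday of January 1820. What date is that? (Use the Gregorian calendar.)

January 1, 1820 is a Saturday.
The first Friday is therefore January 7 (6 days later).

January 7, 1820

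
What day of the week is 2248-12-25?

Monday

Doomsday rule: the anchor day for the 2200s is Friday. For year 48: 48÷12 = 4 r 0, and 0÷4 = 0, so 4+0+0 = 4.
Friday + 4 ≡ Tuesday — that's 2248's doomsday.
In December the doomsday date is Dec 12.
Dec 25 is 13 days after Dec 12; 13 mod 7 = 6, so Tuesday + 6 = Monday.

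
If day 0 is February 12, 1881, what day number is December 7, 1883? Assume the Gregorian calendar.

Feb 12, 1881 → Feb 12, 1882: 365 days.
Feb 12, 1882 → Feb 12, 1883: 365 days.
Feb 12, 1883 → Mar 12, 1883: 28 days (February has 28).
Mar 12, 1883 → Apr 12, 1883: 31 days (March has 31).
Apr 12, 1883 → May 12, 1883: 30 days (April has 30).
May 12, 1883 → Jun 12, 1883: 31 days (May has 31).
Jun 12, 1883 → Jul 12, 1883: 30 days (June has 30).
Jul 12, 1883 → Aug 12, 1883: 31 days (July has 31).
Aug 12, 1883 → Sep 12, 1883: 31 days (August has 31).
Sep 12, 1883 → Oct 12, 1883: 30 days (September has 30).
Oct 12, 1883 → Nov 12, 1883: 31 days (October has 31).
Nov 12, 1883 → Dec 7, 1883: 25 days.
Total: 1028 days.

1028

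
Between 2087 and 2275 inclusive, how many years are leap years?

Multiples of 4 in [2087,2275]: 47.
Of those, multiples of 100: 2 (not leap unless ÷400).
Multiples of 400: 0.
Leap years = 47 − 2 + 0 = 45.

45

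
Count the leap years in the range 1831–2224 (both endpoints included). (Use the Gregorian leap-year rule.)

96

Multiples of 4 in [1831,2224]: 99.
Of those, multiples of 100: 4 (not leap unless ÷400).
Multiples of 400: 1.
Leap years = 99 − 4 + 1 = 96.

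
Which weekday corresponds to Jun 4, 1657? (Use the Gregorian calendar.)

Monday

Doomsday rule: the anchor day for the 1600s is Tuesday. For year 57: 57÷12 = 4 r 9, and 9÷4 = 2, so 4+9+2 = 15.
Tuesday + 15 ≡ Wednesday — that's 1657's doomsday.
In June the doomsday date is Jun 6.
Jun 4 is 2 days before Jun 6; 2 mod 7 = 2, so Wednesday − 2 = Monday.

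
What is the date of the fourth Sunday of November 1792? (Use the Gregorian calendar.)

November 1, 1792 is a Thursday.
The first Sunday is therefore November 4 (3 days later).
The fourth Sunday is 4 + 3×7 = November 25.

November 25, 1792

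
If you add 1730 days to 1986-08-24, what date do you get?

May 20, 1991

+365 (one year) → Aug 24, 1987 (1365 left).
+366 (one year; includes Feb 29, 1988) → Aug 24, 1988 (999 left).
+365 (one year) → Aug 24, 1989 (634 left).
+365 (one year) → Aug 24, 1990 (269 left).
Aug has 31 days: +8 → Sep 1, 1990 (261 left).
Sep has 30 days: +30 → Oct 1, 1990 (231 left).
Oct has 31 days: +31 → Nov 1, 1990 (200 left).
Nov has 30 days: +30 → Dec 1, 1990 (170 left).
Dec has 31 days: +31 → Jan 1, 1991 (139 left).
Jan has 31 days: +31 → Feb 1, 1991 (108 left).
Feb has 28 days: +28 → Mar 1, 1991 (80 left).
Mar has 31 days: +31 → Apr 1, 1991 (49 left).
Apr has 30 days: +30 → May 1, 1991 (19 left).
+19 → May 20, 1991.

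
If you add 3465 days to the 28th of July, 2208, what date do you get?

January 22, 2218

+365 (one year) → Jul 28, 2209 (3100 left).
+365 (one year) → Jul 28, 2210 (2735 left).
+365 (one year) → Jul 28, 2211 (2370 left).
+366 (one year; includes Feb 29, 2212) → Jul 28, 2212 (2004 left).
+365 (one year) → Jul 28, 2213 (1639 left).
+365 (one year) → Jul 28, 2214 (1274 left).
+365 (one year) → Jul 28, 2215 (909 left).
+366 (one year; includes Feb 29, 2216) → Jul 28, 2216 (543 left).
+365 (one year) → Jul 28, 2217 (178 left).
Jul has 31 days: +4 → Aug 1, 2217 (174 left).
Aug has 31 days: +31 → Sep 1, 2217 (143 left).
Sep has 30 days: +30 → Oct 1, 2217 (113 left).
Oct has 31 days: +31 → Nov 1, 2217 (82 left).
Nov has 30 days: +30 → Dec 1, 2217 (52 left).
Dec has 31 days: +31 → Jan 1, 2218 (21 left).
+21 → Jan 22, 2218.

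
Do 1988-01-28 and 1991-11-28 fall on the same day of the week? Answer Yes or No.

Yes

From Jan 28, 1988 to Nov 28, 1991 is 1400 days.
1400 mod 7 = 0, so they are the same weekday.
(Jan 28, 1988 is a Thursday; Nov 28, 1991 is a Thursday.)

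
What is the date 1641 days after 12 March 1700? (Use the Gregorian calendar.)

September 8, 1704

+365 (one year) → Mar 12, 1701 (1276 left).
+365 (one year) → Mar 12, 1702 (911 left).
+365 (one year) → Mar 12, 1703 (546 left).
+366 (one year; includes Feb 29, 1704) → Mar 12, 1704 (180 left).
Mar has 31 days: +20 → Apr 1, 1704 (160 left).
Apr has 30 days: +30 → May 1, 1704 (130 left).
May has 31 days: +31 → Jun 1, 1704 (99 left).
Jun has 30 days: +30 → Jul 1, 1704 (69 left).
Jul has 31 days: +31 → Aug 1, 1704 (38 left).
Aug has 31 days: +31 → Sep 1, 1704 (7 left).
+7 → Sep 8, 1704.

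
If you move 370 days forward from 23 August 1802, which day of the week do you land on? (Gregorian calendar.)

Sunday

First find the weekday of Aug 23, 1802. Doomsday rule: the anchor day for the 1800s is Friday. For year 02: 2÷12 = 0 r 2, and 2÷4 = 0, so 0+2+0 = 2.
Friday + 2 ≡ Sunday — that's 1802's doomsday.
In August the doomsday date is Aug 8.
Aug 23 is 15 days after Aug 8; 15 mod 7 = 1, so Sunday + 1 = Monday.
370 mod 7 = 6, so 370 days after a Monday is Monday + 6 = Sunday.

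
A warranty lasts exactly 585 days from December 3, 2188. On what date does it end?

+365 (one year) → Dec 3, 2189 (220 left).
Dec has 31 days: +29 → Jan 1, 2190 (191 left).
Jan has 31 days: +31 → Feb 1, 2190 (160 left).
Feb has 28 days: +28 → Mar 1, 2190 (132 left).
Mar has 31 days: +31 → Apr 1, 2190 (101 left).
Apr has 30 days: +30 → May 1, 2190 (71 left).
May has 31 days: +31 → Jun 1, 2190 (40 left).
Jun has 30 days: +30 → Jul 1, 2190 (10 left).
+10 → Jul 11, 2190.

July 11, 2190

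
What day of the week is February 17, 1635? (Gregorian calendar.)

Saturday

Doomsday rule: the anchor day for the 1600s is Tuesday. For year 35: 35÷12 = 2 r 11, and 11÷4 = 2, so 2+11+2 = 15.
Tuesday + 15 ≡ Wednesday — that's 1635's doomsday.
In February the doomsday date is Feb 28 (1635 is not a leap year).
Feb 17 is 11 days before Feb 28; 11 mod 7 = 4, so Wednesday − 4 = Saturday.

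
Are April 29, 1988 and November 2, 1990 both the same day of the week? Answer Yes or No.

From Apr 29, 1988 to Nov 2, 1990 is 917 days.
917 mod 7 = 0, so they are the same weekday.
(Apr 29, 1988 is a Friday; Nov 2, 1990 is a Friday.)

Yes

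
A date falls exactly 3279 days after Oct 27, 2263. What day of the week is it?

Oct 27, 2263 is a Tuesday.
3279 mod 7 = 3, so 3279 days after a Tuesday is Tuesday + 3 = Friday.

Friday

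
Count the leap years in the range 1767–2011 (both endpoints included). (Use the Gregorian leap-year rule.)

59

Multiples of 4 in [1767,2011]: 61.
Of those, multiples of 100: 3 (not leap unless ÷400).
Multiples of 400: 1.
Leap years = 61 − 3 + 1 = 59.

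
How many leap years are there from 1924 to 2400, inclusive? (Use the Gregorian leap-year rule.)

117

Multiples of 4 in [1924,2400]: 120.
Of those, multiples of 100: 5 (not leap unless ÷400).
Multiples of 400: 2.
Leap years = 120 − 5 + 2 = 117.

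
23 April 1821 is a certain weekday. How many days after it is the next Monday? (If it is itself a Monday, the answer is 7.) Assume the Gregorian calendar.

7

Apr 23, 1821 is a Monday.
From Monday to the next Monday is 7 days.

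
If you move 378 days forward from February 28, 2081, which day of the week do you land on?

Feb 28, 2081 is a Friday.
378 mod 7 = 0, so 378 days after a Friday is Friday + 0 = Friday.

Friday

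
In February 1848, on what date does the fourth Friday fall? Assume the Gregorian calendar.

February 25, 1848

February 1, 1848 is a Tuesday.
The first Friday is therefore February 4 (3 days later).
The fourth Friday is 4 + 3×7 = February 25.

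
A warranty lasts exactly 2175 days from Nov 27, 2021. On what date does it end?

November 11, 2027

+365 (one year) → Nov 27, 2022 (1810 left).
+365 (one year) → Nov 27, 2023 (1445 left).
+366 (one year; includes Feb 29, 2024) → Nov 27, 2024 (1079 left).
+365 (one year) → Nov 27, 2025 (714 left).
+365 (one year) → Nov 27, 2026 (349 left).
Nov has 30 days: +4 → Dec 1, 2026 (345 left).
Dec has 31 days: +31 → Jan 1, 2027 (314 left).
Jan has 31 days: +31 → Feb 1, 2027 (283 left).
Feb has 28 days: +28 → Mar 1, 2027 (255 left).
Mar has 31 days: +31 → Apr 1, 2027 (224 left).
Apr has 30 days: +30 → May 1, 2027 (194 left).
May has 31 days: +31 → Jun 1, 2027 (163 left).
Jun has 30 days: +30 → Jul 1, 2027 (133 left).
Jul has 31 days: +31 → Aug 1, 2027 (102 left).
Aug has 31 days: +31 → Sep 1, 2027 (71 left).
Sep has 30 days: +30 → Oct 1, 2027 (41 left).
Oct has 31 days: +31 → Nov 1, 2027 (10 left).
+10 → Nov 11, 2027.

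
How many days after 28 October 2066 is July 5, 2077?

3903

Oct 28, 2066 → Oct 28, 2067: 365 days.
Oct 28, 2067 → Oct 28, 2068: 366 days (Feb 29, 2068 is in that span).
Oct 28, 2068 → Oct 28, 2069: 365 days.
Oct 28, 2069 → Oct 28, 2070: 365 days.
Oct 28, 2070 → Oct 28, 2071: 365 days.
Oct 28, 2071 → Oct 28, 2072: 366 days (Feb 29, 2072 is in that span).
Oct 28, 2072 → Oct 28, 2073: 365 days.
Oct 28, 2073 → Oct 28, 2074: 365 days.
Oct 28, 2074 → Oct 28, 2075: 365 days.
Oct 28, 2075 → Oct 28, 2076: 366 days (Feb 29, 2076 is in that span).
Oct 28, 2076 → Nov 28, 2076: 31 days (October has 31).
Nov 28, 2076 → Dec 28, 2076: 30 days (November has 30).
Dec 28, 2076 → Jan 28, 2077: 31 days (December has 31).
Jan 28, 2077 → Feb 28, 2077: 31 days (January has 31).
Feb 28, 2077 → Mar 28, 2077: 28 days (February has 28).
Mar 28, 2077 → Apr 28, 2077: 31 days (March has 31).
Apr 28, 2077 → May 28, 2077: 30 days (April has 30).
May 28, 2077 → Jun 28, 2077: 31 days (May has 31).
Jun 28, 2077 → Jul 5, 2077: 7 days.
Total: 3903 days.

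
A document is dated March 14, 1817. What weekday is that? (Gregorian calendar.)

Friday

January 1, 1817 is a Wednesday.
Jan 1, 1817 → Feb 1, 1817: 31 days (January has 31).
Feb 1, 1817 → Mar 1, 1817: 28 days (February has 28).
Mar 1, 1817 → Mar 14, 1817: 13 days.
Total: 72 days.
72 mod 7 = 2, so Wednesday + 2 = Friday.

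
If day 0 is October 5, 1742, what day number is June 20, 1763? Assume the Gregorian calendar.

Oct 5, 1742 → Oct 5, 1743: 365 days.
Oct 5, 1743 → Oct 5, 1744: 366 days (Feb 29, 1744 is in that span).
Oct 5, 1744 → Oct 5, 1745: 365 days.
Oct 5, 1745 → Oct 5, 1746: 365 days.
Oct 5, 1746 → Oct 5, 1747: 365 days.
Oct 5, 1747 → Oct 5, 1748: 366 days (Feb 29, 1748 is in that span).
Oct 5, 1748 → Oct 5, 1749: 365 days.
Oct 5, 1749 → Oct 5, 1750: 365 days.
Oct 5, 1750 → Oct 5, 1751: 365 days.
Oct 5, 1751 → Oct 5, 1752: 366 days (Feb 29, 1752 is in that span).
Oct 5, 1752 → Oct 5, 1753: 365 days.
Oct 5, 1753 → Oct 5, 1754: 365 days.
Oct 5, 1754 → Oct 5, 1755: 365 days.
Oct 5, 1755 → Oct 5, 1756: 366 days (Feb 29, 1756 is in that span).
Oct 5, 1756 → Oct 5, 1757: 365 days.
Oct 5, 1757 → Oct 5, 1758: 365 days.
Oct 5, 1758 → Oct 5, 1759: 365 days.
Oct 5, 1759 → Oct 5, 1760: 366 days (Feb 29, 1760 is in that span).
Oct 5, 1760 → Oct 5, 1761: 365 days.
Oct 5, 1761 → Oct 5, 1762: 365 days.
Oct 5, 1762 → Nov 5, 1762: 31 days (October has 31).
Nov 5, 1762 → Dec 5, 1762: 30 days (November has 30).
Dec 5, 1762 → Jan 5, 1763: 31 days (December has 31).
Jan 5, 1763 → Feb 5, 1763: 31 days (January has 31).
Feb 5, 1763 → Mar 5, 1763: 28 days (February has 28).
Mar 5, 1763 → Apr 5, 1763: 31 days (March has 31).
Apr 5, 1763 → May 5, 1763: 30 days (April has 30).
May 5, 1763 → Jun 5, 1763: 31 days (May has 31).
Jun 5, 1763 → Jun 20, 1763: 15 days.
Total: 7563 days.

7563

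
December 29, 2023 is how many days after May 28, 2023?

May 28, 2023 → Jun 28, 2023: 31 days (May has 31).
Jun 28, 2023 → Jul 28, 2023: 30 days (June has 30).
Jul 28, 2023 → Aug 28, 2023: 31 days (July has 31).
Aug 28, 2023 → Sep 28, 2023: 31 days (August has 31).
Sep 28, 2023 → Oct 28, 2023: 30 days (September has 30).
Oct 28, 2023 → Nov 28, 2023: 31 days (October has 31).
Nov 28, 2023 → Dec 28, 2023: 30 days (November has 30).
Dec 28, 2023 → Dec 29, 2023: 1 days.
Total: 215 days.

215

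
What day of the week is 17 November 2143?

Sunday

Doomsday rule: the anchor day for the 2100s is Sunday. For year 43: 43÷12 = 3 r 7, and 7÷4 = 1, so 3+7+1 = 11.
Sunday + 11 ≡ Thursday — that's 2143's doomsday.
In November the doomsday date is Nov 7.
Nov 17 is 10 days after Nov 7; 10 mod 7 = 3, so Thursday + 3 = Sunday.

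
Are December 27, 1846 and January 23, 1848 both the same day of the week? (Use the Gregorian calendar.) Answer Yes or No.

Yes

From Dec 27, 1846 to Jan 23, 1848 is 392 days.
392 mod 7 = 0, so they are the same weekday.
(Dec 27, 1846 is a Sunday; Jan 23, 1848 is a Sunday.)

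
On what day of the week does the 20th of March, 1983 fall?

Doomsday rule: the anchor day for the 1900s is Wednesday. For year 83: 83÷12 = 6 r 11, and 11÷4 = 2, so 6+11+2 = 19.
Wednesday + 19 ≡ Monday — that's 1983's doomsday.
In March the doomsday date is Mar 14.
Mar 20 is 6 days after Mar 14; 6 mod 7 = 6, so Monday + 6 = Sunday.

Sunday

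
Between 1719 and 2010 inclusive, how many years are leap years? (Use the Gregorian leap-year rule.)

Multiples of 4 in [1719,2010]: 73.
Of those, multiples of 100: 3 (not leap unless ÷400).
Multiples of 400: 1.
Leap years = 73 − 3 + 1 = 71.

71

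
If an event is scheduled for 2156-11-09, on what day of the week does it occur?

Doomsday rule: the anchor day for the 2100s is Sunday. For year 56: 56÷12 = 4 r 8, and 8÷4 = 2, so 4+8+2 = 14.
Sunday + 14 ≡ Sunday — that's 2156's doomsday.
In November the doomsday date is Nov 7.
Nov 9 is 2 days after Nov 7; 2 mod 7 = 2, so Sunday + 2 = Tuesday.

Tuesday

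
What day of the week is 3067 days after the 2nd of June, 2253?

First find the weekday of Jun 2, 2253. Doomsday rule: the anchor day for the 2200s is Friday. For year 53: 53÷12 = 4 r 5, and 5÷4 = 1, so 4+5+1 = 10.
Friday + 10 ≡ Monday — that's 2253's doomsday.
In June the doomsday date is Jun 6.
Jun 2 is 4 days before Jun 6; 4 mod 7 = 4, so Monday − 4 = Thursday.
3067 mod 7 = 1, so 3067 days after a Thursday is Thursday + 1 = Friday.

Friday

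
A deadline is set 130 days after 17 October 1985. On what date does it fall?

Oct has 31 days: +15 → Nov 1, 1985 (115 left).
Nov has 30 days: +30 → Dec 1, 1985 (85 left).
Dec has 31 days: +31 → Jan 1, 1986 (54 left).
Jan has 31 days: +31 → Feb 1, 1986 (23 left).
+23 → Feb 24, 1986.

February 24, 1986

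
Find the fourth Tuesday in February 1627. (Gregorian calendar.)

February 23, 1627

February 1, 1627 is a Monday.
The first Tuesday is therefore February 2 (1 days later).
The fourth Tuesday is 2 + 3×7 = February 23.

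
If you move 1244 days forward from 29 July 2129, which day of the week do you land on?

Wednesday

Jul 29, 2129 is a Friday.
1244 mod 7 = 5, so 1244 days after a Friday is Friday + 5 = Wednesday.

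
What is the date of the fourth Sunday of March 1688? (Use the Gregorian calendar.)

March 1, 1688 is a Monday.
The first Sunday is therefore March 7 (6 days later).
The fourth Sunday is 7 + 3×7 = March 28.

March 28, 1688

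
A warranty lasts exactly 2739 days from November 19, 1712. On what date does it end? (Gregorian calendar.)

+365 (one year) → Nov 19, 1713 (2374 left).
+365 (one year) → Nov 19, 1714 (2009 left).
+365 (one year) → Nov 19, 1715 (1644 left).
+366 (one year; includes Feb 29, 1716) → Nov 19, 1716 (1278 left).
+365 (one year) → Nov 19, 1717 (913 left).
+365 (one year) → Nov 19, 1718 (548 left).
+365 (one year) → Nov 19, 1719 (183 left).
Nov has 30 days: +12 → Dec 1, 1719 (171 left).
Dec has 31 days: +31 → Jan 1, 1720 (140 left).
Jan has 31 days: +31 → Feb 1, 1720 (109 left).
Feb has 29 days: +29 → Mar 1, 1720 (80 left).
Mar has 31 days: +31 → Apr 1, 1720 (49 left).
Apr has 30 days: +30 → May 1, 1720 (19 left).
+19 → May 20, 1720.

May 20, 1720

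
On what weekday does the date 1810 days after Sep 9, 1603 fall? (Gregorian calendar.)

Saturday

Sep 9, 1603 is a Tuesday.
1810 mod 7 = 4, so 1810 days after a Tuesday is Tuesday + 4 = Saturday.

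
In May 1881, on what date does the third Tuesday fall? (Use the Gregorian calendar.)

May 1, 1881 is a Sunday.
The first Tuesday is therefore May 3 (2 days later).
The third Tuesday is 3 + 2×7 = May 17.

May 17, 1881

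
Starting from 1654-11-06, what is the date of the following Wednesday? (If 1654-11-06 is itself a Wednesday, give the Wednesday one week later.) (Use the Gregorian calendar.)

November 11, 1654

Nov 6, 1654 is a Friday.
From Friday to the next Wednesday is 5 days.
Nov 6, 1654 + 5 = Nov 11, 1654.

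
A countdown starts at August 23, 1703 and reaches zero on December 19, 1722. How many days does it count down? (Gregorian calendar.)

7058

Aug 23, 1703 → Aug 23, 1704: 366 days (Feb 29, 1704 is in that span).
Aug 23, 1704 → Aug 23, 1705: 365 days.
Aug 23, 1705 → Aug 23, 1706: 365 days.
Aug 23, 1706 → Aug 23, 1707: 365 days.
Aug 23, 1707 → Aug 23, 1708: 366 days (Feb 29, 1708 is in that span).
Aug 23, 1708 → Aug 23, 1709: 365 days.
Aug 23, 1709 → Aug 23, 1710: 365 days.
Aug 23, 1710 → Aug 23, 1711: 365 days.
Aug 23, 1711 → Aug 23, 1712: 366 days (Feb 29, 1712 is in that span).
Aug 23, 1712 → Aug 23, 1713: 365 days.
Aug 23, 1713 → Aug 23, 1714: 365 days.
Aug 23, 1714 → Aug 23, 1715: 365 days.
Aug 23, 1715 → Aug 23, 1716: 366 days (Feb 29, 1716 is in that span).
Aug 23, 1716 → Aug 23, 1717: 365 days.
Aug 23, 1717 → Aug 23, 1718: 365 days.
Aug 23, 1718 → Aug 23, 1719: 365 days.
Aug 23, 1719 → Aug 23, 1720: 366 days (Feb 29, 1720 is in that span).
Aug 23, 1720 → Aug 23, 1721: 365 days.
Aug 23, 1721 → Aug 23, 1722: 365 days.
Aug 23, 1722 → Sep 23, 1722: 31 days (August has 31).
Sep 23, 1722 → Oct 23, 1722: 30 days (September has 30).
Oct 23, 1722 → Nov 23, 1722: 31 days (October has 31).
Nov 23, 1722 → Dec 19, 1722: 26 days.
Total: 7058 days.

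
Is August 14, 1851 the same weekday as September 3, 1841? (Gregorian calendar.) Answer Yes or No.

From Sep 3, 1841 to Aug 14, 1851 is 3632 days.
3632 mod 7 = 6, so they are different weekdays.
(Sep 3, 1841 is a Friday; Aug 14, 1851 is a Thursday.)

No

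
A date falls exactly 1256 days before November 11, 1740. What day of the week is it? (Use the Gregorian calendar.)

Tuesday

Nov 11, 1740 is a Friday.
1256 mod 7 = 3, so 1256 days before a Friday is Friday − 3 = Tuesday.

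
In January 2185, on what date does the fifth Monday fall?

January 31, 2185

January 1, 2185 is a Saturday.
The first Monday is therefore January 3 (2 days later).
The fifth Monday is 3 + 4×7 = January 31.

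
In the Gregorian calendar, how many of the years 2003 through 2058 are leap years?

Multiples of 4 in [2003,2058]: 14.
Of those, multiples of 100: 0 (not leap unless ÷400).
Multiples of 400: 0.
Leap years = 14 − 0 + 0 = 14.

14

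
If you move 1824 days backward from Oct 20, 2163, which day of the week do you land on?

Sunday

First find the weekday of Oct 20, 2163. Doomsday rule: the anchor day for the 2100s is Sunday. For year 63: 63÷12 = 5 r 3, and 3÷4 = 0, so 5+3+0 = 8.
Sunday + 8 ≡ Monday — that's 2163's doomsday.
In October the doomsday date is Oct 10.
Oct 20 is 10 days after Oct 10; 10 mod 7 = 3, so Monday + 3 = Thursday.
1824 mod 7 = 4, so 1824 days before a Thursday is Thursday − 4 = Sunday.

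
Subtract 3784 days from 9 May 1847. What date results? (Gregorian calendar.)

December 28, 1836

−365 (one year) → May 9, 1846 (3419 left).
−365 (one year) → May 9, 1845 (3054 left).
−365 (one year) → May 9, 1844 (2689 left).
−366 (one year; includes Feb 29, 1844) → May 9, 1843 (2323 left).
−365 (one year) → May 9, 1842 (1958 left).
−365 (one year) → May 9, 1841 (1593 left).
−365 (one year) → May 9, 1840 (1228 left).
−366 (one year; includes Feb 29, 1840) → May 9, 1839 (862 left).
−365 (one year) → May 9, 1838 (497 left).
−365 (one year) → May 9, 1837 (132 left).
−9 → Apr 30, 1837 (end of Apr, 30 days; 123 left).
−30 → Mar 31, 1837 (end of Mar, 31 days; 93 left).
−31 → Feb 28, 1837 (end of Feb, 28 days; 62 left).
−28 → Jan 31, 1837 (end of Jan, 31 days; 34 left).
−31 → Dec 31, 1836 (end of Dec, 31 days; 3 left).
−3 → Dec 28, 1836.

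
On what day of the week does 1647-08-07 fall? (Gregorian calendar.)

Wednesday

Doomsday rule: the anchor day for the 1600s is Tuesday. For year 47: 47÷12 = 3 r 11, and 11÷4 = 2, so 3+11+2 = 16.
Tuesday + 16 ≡ Thursday — that's 1647's doomsday.
In August the doomsday date is Aug 8.
Aug 7 is 1 day before Aug 8; 1 mod 7 = 1, so Thursday − 1 = Wednesday.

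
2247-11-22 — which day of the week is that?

Monday

Doomsday rule: the anchor day for the 2200s is Friday. For year 47: 47÷12 = 3 r 11, and 11÷4 = 2, so 3+11+2 = 16.
Friday + 16 ≡ Sunday — that's 2247's doomsday.
In November the doomsday date is Nov 7.
Nov 22 is 15 days after Nov 7; 15 mod 7 = 1, so Sunday + 1 = Monday.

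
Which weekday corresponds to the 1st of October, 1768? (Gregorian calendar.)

Doomsday rule: the anchor day for the 1700s is Sunday. For year 68: 68÷12 = 5 r 8, and 8÷4 = 2, so 5+8+2 = 15.
Sunday + 15 ≡ Monday — that's 1768's doomsday.
In October the doomsday date is Oct 10.
Oct 1 is 9 days before Oct 10; 9 mod 7 = 2, so Monday − 2 = Saturday.

Saturday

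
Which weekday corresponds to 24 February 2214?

January 1, 2214 is a Saturday.
Jan 1, 2214 → Feb 1, 2214: 31 days (January has 31).
Feb 1, 2214 → Feb 24, 2214: 23 days.
Total: 54 days.
54 mod 7 = 5, so Saturday + 5 = Thursday.

Thursday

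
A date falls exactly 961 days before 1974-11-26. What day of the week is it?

First find the weekday of Nov 26, 1974. Doomsday rule: the anchor day for the 1900s is Wednesday. For year 74: 74÷12 = 6 r 2, and 2÷4 = 0, so 6+2+0 = 8.
Wednesday + 8 ≡ Thursday — that's 1974's doomsday.
In November the doomsday date is Nov 7.
Nov 26 is 19 days after Nov 7; 19 mod 7 = 5, so Thursday + 5 = Tuesday.
961 mod 7 = 2, so 961 days before a Tuesday is Tuesday − 2 = Sunday.

Sunday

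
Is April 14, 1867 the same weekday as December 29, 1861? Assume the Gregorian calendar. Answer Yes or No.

Yes

From Dec 29, 1861 to Apr 14, 1867 is 1932 days.
1932 mod 7 = 0, so they are the same weekday.
(Dec 29, 1861 is a Sunday; Apr 14, 1867 is a Sunday.)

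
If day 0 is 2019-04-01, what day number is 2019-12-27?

270

Apr 1, 2019 → May 1, 2019: 30 days (April has 30).
May 1, 2019 → Jun 1, 2019: 31 days (May has 31).
Jun 1, 2019 → Jul 1, 2019: 30 days (June has 30).
Jul 1, 2019 → Aug 1, 2019: 31 days (July has 31).
Aug 1, 2019 → Sep 1, 2019: 31 days (August has 31).
Sep 1, 2019 → Oct 1, 2019: 30 days (September has 30).
Oct 1, 2019 → Nov 1, 2019: 31 days (October has 31).
Nov 1, 2019 → Dec 1, 2019: 30 days (November has 30).
Dec 1, 2019 → Dec 27, 2019: 26 days.
Total: 270 days.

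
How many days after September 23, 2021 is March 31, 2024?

Sep 23, 2021 → Sep 23, 2022: 365 days.
Sep 23, 2022 → Sep 23, 2023: 365 days.
Sep 23, 2023 → Oct 23, 2023: 30 days (September has 30).
Oct 23, 2023 → Nov 23, 2023: 31 days (October has 31).
Nov 23, 2023 → Dec 23, 2023: 30 days (November has 30).
Dec 23, 2023 → Jan 23, 2024: 31 days (December has 31).
Jan 23, 2024 → Feb 23, 2024: 31 days (January has 31).
Feb 23, 2024 → Mar 23, 2024: 29 days (February has 29).
Mar 23, 2024 → Mar 31, 2024: 8 days.
Total: 920 days.

920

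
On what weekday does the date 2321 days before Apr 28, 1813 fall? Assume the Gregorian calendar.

First find the weekday of Apr 28, 1813. Doomsday rule: the anchor day for the 1800s is Friday. For year 13: 13÷12 = 1 r 1, and 1÷4 = 0, so 1+1+0 = 2.
Friday + 2 ≡ Sunday — that's 1813's doomsday.
In April the doomsday date is Apr 4.
Apr 28 is 24 days after Apr 4; 24 mod 7 = 3, so Sunday + 3 = Wednesday.
2321 mod 7 = 4, so 2321 days before a Wednesday is Wednesday − 4 = Saturday.

Saturday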